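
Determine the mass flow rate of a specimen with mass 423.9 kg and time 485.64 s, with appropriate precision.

mass flow rate = 423.9 kg ÷ 485.64 s = 0.872868791698… kg/s.
423.9 has 4 significant figures; 485.64 has 5.
Division/multiplication keeps the fewest: 4 significant figures.
Rounded: 0.8729 kg/s.

0.8729 kg/s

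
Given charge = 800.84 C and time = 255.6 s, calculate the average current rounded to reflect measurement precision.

3.133 A

average current = 800.84 C ÷ 255.6 s = 3.13317683881… A.
800.84 has 5 significant figures; 255.6 has 4.
Division/multiplication keeps the fewest: 4 significant figures.
Rounded: 3.133 A.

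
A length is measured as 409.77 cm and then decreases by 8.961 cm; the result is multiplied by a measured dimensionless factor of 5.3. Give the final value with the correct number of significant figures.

409.77 cm − 8.961 cm = 400.809 cm; the difference is limited to 2 decimal places (5 s.f.).
Carrying full precision, 400.809 × 5.3 = 2124.2877 cm; 5.3 has 2 s.f., so the result keeps min(5, 2) = 2 s.f.
Rounded to 2 significant figures: 2.1 × 10^3 cm.

2.1 × 10^3 cm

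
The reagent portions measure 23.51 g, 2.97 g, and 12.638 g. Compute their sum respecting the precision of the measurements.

39.12 g

23.51 g + 2.97 g + 12.638 g = 39.118 g.
Addition/subtraction keeps the fewest decimal places: 23.51 → 2 decimal places, 2.97 → 2 decimal places, 12.638 → 3 decimal places; limit is 2.
Rounded to 2 decimal places: 39.12 g.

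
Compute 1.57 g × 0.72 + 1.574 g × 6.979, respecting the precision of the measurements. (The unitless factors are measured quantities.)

1.57 × 0.72 = 1.1304 → 1.1 g (2 s.f., last digit at the 10^-1 place).
1.574 × 6.979 = 10.984946 → 10.98 g (4 s.f., last digit at the 10^-2 place).
Sum: 12.115346 g; keep the coarser place, 10^-1.
Result: 12.1 g.

12.1 g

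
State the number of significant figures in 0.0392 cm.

3

0.0392: leading zeros are not significant.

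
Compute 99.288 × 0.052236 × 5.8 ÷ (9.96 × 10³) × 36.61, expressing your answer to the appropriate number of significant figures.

0.11

99.288 × 0.052236 × 5.8 ÷ (9.96 × 10³) × 36.61 = 0.11056942722…
Multiplication/division keeps the fewest significant figures: 99.288 → 5 s.f., 0.052236 → 5 s.f., 5.8 → 2 s.f., 9.96 × 10³ → 3 s.f., 36.61 → 4 s.f.; limit is 2.
Rounded to 2 significant figures: 0.11.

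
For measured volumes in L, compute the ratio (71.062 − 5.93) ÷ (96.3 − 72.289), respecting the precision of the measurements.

2.71

71.062 − 5.93 = 65.132, limited to 2 d.p. → 4 s.f.; 96.3 − 72.289 = 24.011, limited to 1 d.p. → 3 s.f.
Carrying full precision, 65.132 ÷ 24.011 = 2.71259006289…; keep min(4, 3) = 3 s.f.
Rounded to 3 significant figures: 2.71.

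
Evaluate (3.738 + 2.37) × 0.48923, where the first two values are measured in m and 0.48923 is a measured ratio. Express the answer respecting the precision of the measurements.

2.99 m

3.738 m + 2.37 m = 6.108 m; the sum is limited to 2 decimal places (3 s.f.).
Carrying full precision, 6.108 × 0.48923 = 2.98821684 m; 0.48923 has 5 s.f., so the result keeps min(3, 5) = 3 s.f.
Rounded to 3 significant figures: 2.99 m.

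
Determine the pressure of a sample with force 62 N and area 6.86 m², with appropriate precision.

9.0 Pa

pressure = 62 N ÷ 6.86 m² = 9.03790087464… Pa.
62 has 2 significant figures; 6.86 has 3.
Division/multiplication keeps the fewest: 2 significant figures.
Rounded: 9.0 Pa.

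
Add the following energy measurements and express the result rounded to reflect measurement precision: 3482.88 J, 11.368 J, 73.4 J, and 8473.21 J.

3482.88 J + 11.368 J + 73.4 J + 8473.21 J = 12040.858 J.
Addition/subtraction keeps the fewest decimal places: 3482.88 → 2 decimal places, 11.368 → 3 decimal places, 73.4 → 1 decimal place, 8473.21 → 2 decimal places; limit is 1.
Rounded to 1 decimal place: 12040.9 J.

12040.9 J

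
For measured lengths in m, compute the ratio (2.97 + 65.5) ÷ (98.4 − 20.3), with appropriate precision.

2.97 + 65.5 = 68.47, limited to 1 d.p. → 3 s.f.; 98.4 − 20.3 = 78.1, limited to 1 d.p. → 3 s.f.
Carrying full precision, 68.47 ÷ 78.1 = 0.876696542894…; keep min(3, 3) = 3 s.f.
Rounded to 3 significant figures: 0.877.

0.877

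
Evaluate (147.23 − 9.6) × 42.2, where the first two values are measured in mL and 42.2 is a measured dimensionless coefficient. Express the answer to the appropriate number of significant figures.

5.81 × 10^3 mL

147.23 mL − 9.6 mL = 137.63 mL; the difference is limited to 1 decimal place (4 s.f.).
Carrying full precision, 137.63 × 42.2 = 5807.986 mL; 42.2 has 3 s.f., so the result keeps min(4, 3) = 3 s.f.
Rounded to 3 significant figures: 5.81 × 10^3 mL.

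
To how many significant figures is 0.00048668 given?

0.00048668: leading zeros are not significant.

5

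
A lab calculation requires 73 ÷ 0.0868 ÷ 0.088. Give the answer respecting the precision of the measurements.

73 ÷ 0.0868 ÷ 0.088 = 9556.97528278…
Multiplication/division keeps the fewest significant figures: 73 → 2 s.f., 0.0868 → 3 s.f., 0.088 → 2 s.f.; limit is 2.
Rounded to 2 significant figures: 9.6 × 10^3.

9.6 × 10^3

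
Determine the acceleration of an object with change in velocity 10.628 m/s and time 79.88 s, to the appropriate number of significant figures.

acceleration = 10.628 m/s ÷ 79.88 s = 0.133049574362… m/s².
10.628 has 5 significant figures; 79.88 has 4.
Division/multiplication keeps the fewest: 4 significant figures.
Rounded: 0.1330 m/s².

0.1330 m/s²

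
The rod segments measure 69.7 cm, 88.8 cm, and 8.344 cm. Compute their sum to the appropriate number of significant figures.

166.8 cm

69.7 cm + 88.8 cm + 8.344 cm = 166.844 cm.
Addition/subtraction keeps the fewest decimal places: 69.7 → 1 decimal place, 88.8 → 1 decimal place, 8.344 → 3 decimal places; limit is 1.
Rounded to 1 decimal place: 166.8 cm.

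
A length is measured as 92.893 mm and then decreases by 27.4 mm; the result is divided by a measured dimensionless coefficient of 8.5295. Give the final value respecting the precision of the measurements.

7.68 mm

92.893 mm − 27.4 mm = 65.493 mm; the difference is limited to 1 decimal place (3 s.f.).
Carrying full precision, 65.493 ÷ 8.5295 = 7.67841022334… mm; 8.5295 has 5 s.f., so the result keeps min(3, 5) = 3 s.f.
Rounded to 3 significant figures: 7.68 mm.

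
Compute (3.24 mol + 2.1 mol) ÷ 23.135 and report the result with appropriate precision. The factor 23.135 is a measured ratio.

3.24 mol + 2.1 mol = 5.34 mol; the sum is limited to 1 decimal place (2 s.f.).
Carrying full precision, 5.34 ÷ 23.135 = 0.230819105252… mol; 23.135 has 5 s.f., so the result keeps min(2, 5) = 2 s.f.
Rounded to 2 significant figures: 0.23 mol.

0.23 mol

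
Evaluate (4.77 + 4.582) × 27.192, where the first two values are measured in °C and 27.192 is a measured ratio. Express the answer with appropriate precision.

2.54 × 10^2 °C

4.77 °C + 4.582 °C = 9.352 °C; the sum is limited to 2 decimal places (3 s.f.).
Carrying full precision, 9.352 × 27.192 = 254.299584 °C; 27.192 has 5 s.f., so the result keeps min(3, 5) = 3 s.f.
Rounded to 3 significant figures: 2.54 × 10^2 °C.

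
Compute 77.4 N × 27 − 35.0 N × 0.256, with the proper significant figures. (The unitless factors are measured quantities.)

77.4 × 27 = 2089.8 → 2.1 × 10³ N (2 s.f., last digit at the 10^2 place).
35.0 × 0.256 = 8.96 → 8.96 N (3 s.f., last digit at the 10^-2 place).
Difference: 2080.84 N; keep the coarser place, 10^2.
Result: 2.1 × 10³ N.

2.1 × 10³ N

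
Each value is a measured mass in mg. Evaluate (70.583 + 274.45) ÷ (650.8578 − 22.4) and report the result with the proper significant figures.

70.583 + 274.45 = 345.033, limited to 2 d.p. → 5 s.f.; 650.8578 − 22.4 = 628.4578, limited to 1 d.p. → 4 s.f.
Carrying full precision, 345.033 ÷ 628.4578 = 0.549015383372…; keep min(5, 4) = 4 s.f.
Rounded to 4 significant figures: 5.490 × 10^-1.

5.490 × 10^-1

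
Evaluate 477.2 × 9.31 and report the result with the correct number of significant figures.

477.2 × 9.31 = 4442.732
Multiplication/division keeps the fewest significant figures: 477.2 → 4 s.f., 9.31 → 3 s.f.; limit is 3.
Rounded to 3 significant figures: 4.44 × 10^3.

4.44 × 10^3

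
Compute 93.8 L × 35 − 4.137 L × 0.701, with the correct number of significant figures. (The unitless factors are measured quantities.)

3.3 × 10^3 L

93.8 × 35 = 3283 → 3.3 × 10^3 L (2 s.f., last digit at the 10^2 place).
4.137 × 0.701 = 2.900037 → 2.90 L (3 s.f., last digit at the 10^-2 place).
Difference: 3280.099963 L; keep the coarser place, 10^2.
Result: 3.3 × 10^3 L.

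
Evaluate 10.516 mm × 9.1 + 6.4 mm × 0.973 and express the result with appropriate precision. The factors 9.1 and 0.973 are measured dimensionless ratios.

102 mm

10.516 × 9.1 = 95.6956 → 96 mm (2 s.f., last digit at the 10^0 place).
6.4 × 0.973 = 6.2272 → 6.2 mm (2 s.f., last digit at the 10^-1 place).
Sum: 101.9228 mm; keep the coarser place, 10^0.
Result: 102 mm.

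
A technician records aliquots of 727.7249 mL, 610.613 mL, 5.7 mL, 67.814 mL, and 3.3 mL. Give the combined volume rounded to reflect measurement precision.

727.7249 mL + 610.613 mL + 5.7 mL + 67.814 mL + 3.3 mL = 1415.1519 mL.
Addition/subtraction keeps the fewest decimal places: 727.7249 → 4 decimal places, 610.613 → 3 decimal places, 5.7 → 1 decimal place, 67.814 → 3 decimal places, 3.3 → 1 decimal place; limit is 1.
Rounded to 1 decimal place: 1415.2 mL.

1415.2 mL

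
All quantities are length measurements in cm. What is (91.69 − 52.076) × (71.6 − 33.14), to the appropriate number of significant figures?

1.52 × 10³ cm²

91.69 − 52.076 = 39.614, limited to 2 d.p. → 4 s.f.; 71.6 − 33.14 = 38.46, limited to 1 d.p. → 3 s.f.
Carrying full precision, 39.614 × 38.46 = 1523.55444; keep min(4, 3) = 3 s.f.
Rounded to 3 significant figures: 1.52 × 10³ cm².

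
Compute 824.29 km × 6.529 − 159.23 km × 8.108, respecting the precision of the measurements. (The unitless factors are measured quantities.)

824.29 × 6.529 = 5381.78941 → 5382 km (4 s.f., last digit at the 10^0 place).
159.23 × 8.108 = 1291.03684 → 1291 km (4 s.f., last digit at the 10^0 place).
Difference: 4090.75257 km; keep the coarser place, 10^0.
Result: 4091 km.

4091 km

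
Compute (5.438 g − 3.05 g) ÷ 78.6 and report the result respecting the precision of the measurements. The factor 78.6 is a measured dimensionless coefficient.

5.438 g − 3.05 g = 2.388 g; the difference is limited to 2 decimal places (3 s.f.).
Carrying full precision, 2.388 ÷ 78.6 = 0.0303816793893… g; 78.6 has 3 s.f., so the result keeps min(3, 3) = 3 s.f.
Rounded to 3 significant figures: 0.0304 g.

0.0304 g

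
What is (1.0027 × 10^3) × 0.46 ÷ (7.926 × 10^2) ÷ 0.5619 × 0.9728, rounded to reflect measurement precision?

1.0

(1.0027 × 10^3) × 0.46 ÷ (7.926 × 10^2) ÷ 0.5619 × 0.9728 = 1.00748666938…
Multiplication/division keeps the fewest significant figures: 1.0027 × 10^3 → 5 s.f., 0.46 → 2 s.f., 7.926 × 10^2 → 4 s.f., 0.5619 → 4 s.f., 0.9728 → 4 s.f.; limit is 2.
Rounded to 2 significant figures: 1.0.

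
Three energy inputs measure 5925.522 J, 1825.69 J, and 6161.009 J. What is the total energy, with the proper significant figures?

5925.522 J + 1825.69 J + 6161.009 J = 13912.221 J.
Addition/subtraction keeps the fewest decimal places: 5925.522 → 3 decimal places, 1825.69 → 2 decimal places, 6161.009 → 3 decimal places; limit is 2.
Rounded to 2 decimal places: 13912.22 J.

13912.22 J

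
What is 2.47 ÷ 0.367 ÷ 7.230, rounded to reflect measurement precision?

0.931

2.47 ÷ 0.367 ÷ 7.230 = 0.930877625395…
Multiplication/division keeps the fewest significant figures: 2.47 → 3 s.f., 0.367 → 3 s.f., 7.230 → 4 s.f.; limit is 3.
Rounded to 3 significant figures: 0.931.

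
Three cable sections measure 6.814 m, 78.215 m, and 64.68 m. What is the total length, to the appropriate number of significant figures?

6.814 m + 78.215 m + 64.68 m = 149.709 m.
Addition/subtraction keeps the fewest decimal places: 6.814 → 3 decimal places, 78.215 → 3 decimal places, 64.68 → 2 decimal places; limit is 2.
Rounded to 2 decimal places: 149.71 m.

149.71 m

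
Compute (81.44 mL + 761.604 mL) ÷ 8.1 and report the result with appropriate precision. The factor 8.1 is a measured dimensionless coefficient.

1.0 × 10^2 mL

81.44 mL + 761.604 mL = 843.044 mL; the sum is limited to 2 decimal places (5 s.f.).
Carrying full precision, 843.044 ÷ 8.1 = 104.079506173… mL; 8.1 has 2 s.f., so the result keeps min(5, 2) = 2 s.f.
Rounded to 2 significant figures: 1.0 × 10^2 mL.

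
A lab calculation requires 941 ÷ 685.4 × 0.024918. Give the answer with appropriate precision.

0.0342

941 ÷ 685.4 × 0.024918 = 0.0342104435366…
Multiplication/division keeps the fewest significant figures: 941 → 3 s.f., 685.4 → 4 s.f., 0.024918 → 5 s.f.; limit is 3.
Rounded to 3 significant figures: 0.0342.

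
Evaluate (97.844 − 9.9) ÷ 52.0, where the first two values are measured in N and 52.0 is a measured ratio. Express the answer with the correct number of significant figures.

97.844 N − 9.9 N = 87.944 N; the difference is limited to 1 decimal place (3 s.f.).
Carrying full precision, 87.944 ÷ 52.0 = 1.69123076923… N; 52.0 has 3 s.f., so the result keeps min(3, 3) = 3 s.f.
Rounded to 3 significant figures: 1.69 N.

1.69 N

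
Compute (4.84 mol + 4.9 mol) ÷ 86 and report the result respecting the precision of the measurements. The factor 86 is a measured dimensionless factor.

4.84 mol + 4.9 mol = 9.74 mol; the sum is limited to 1 decimal place (2 s.f.).
Carrying full precision, 9.74 ÷ 86 = 0.113255813953… mol; 86 has 2 s.f., so the result keeps min(2, 2) = 2 s.f.
Rounded to 2 significant figures: 0.11 mol.

0.11 mol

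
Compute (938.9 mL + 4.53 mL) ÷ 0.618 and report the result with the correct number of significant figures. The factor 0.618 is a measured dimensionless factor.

938.9 mL + 4.53 mL = 943.43 mL; the sum is limited to 1 decimal place (4 s.f.).
Carrying full precision, 943.43 ÷ 0.618 = 1526.58576052… mL; 0.618 has 3 s.f., so the result keeps min(4, 3) = 3 s.f.
Rounded to 3 significant figures: 1.53 × 10^3 mL.

1.53 × 10^3 mL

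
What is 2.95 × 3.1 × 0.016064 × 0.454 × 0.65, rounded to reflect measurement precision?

2.95 × 3.1 × 0.016064 × 0.454 × 0.65 = 0.043351748128
Multiplication/division keeps the fewest significant figures: 2.95 → 3 s.f., 3.1 → 2 s.f., 0.016064 → 5 s.f., 0.454 → 3 s.f., 0.65 → 2 s.f.; limit is 2.
Rounded to 2 significant figures: 0.043.

0.043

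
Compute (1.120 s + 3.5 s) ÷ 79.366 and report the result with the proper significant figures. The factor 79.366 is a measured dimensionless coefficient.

0.058 s

1.120 s + 3.5 s = 4.620 s; the sum is limited to 1 decimal place (2 s.f.).
Carrying full precision, 4.620 ÷ 79.366 = 0.0582113247486… s; 79.366 has 5 s.f., so the result keeps min(2, 5) = 2 s.f.
Rounded to 2 significant figures: 0.058 s.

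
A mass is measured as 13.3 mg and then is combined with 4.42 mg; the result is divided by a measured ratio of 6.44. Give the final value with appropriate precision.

2.75 mg

13.3 mg + 4.42 mg = 17.72 mg; the sum is limited to 1 decimal place (3 s.f.).
Carrying full precision, 17.72 ÷ 6.44 = 2.75155279503… mg; 6.44 has 3 s.f., so the result keeps min(3, 3) = 3 s.f.
Rounded to 3 significant figures: 2.75 mg.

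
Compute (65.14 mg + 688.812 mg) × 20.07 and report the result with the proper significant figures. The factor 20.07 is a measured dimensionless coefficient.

1.513 × 10⁴ mg

65.14 mg + 688.812 mg = 753.952 mg; the sum is limited to 2 decimal places (5 s.f.).
Carrying full precision, 753.952 × 20.07 = 15131.81664 mg; 20.07 has 4 s.f., so the result keeps min(5, 4) = 4 s.f.
Rounded to 4 significant figures: 1.513 × 10⁴ mg.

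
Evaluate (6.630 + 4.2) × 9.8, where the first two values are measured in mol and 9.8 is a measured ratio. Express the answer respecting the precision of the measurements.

6.630 mol + 4.2 mol = 10.830 mol; the sum is limited to 1 decimal place (3 s.f.).
Carrying full precision, 10.830 × 9.8 = 106.134 mol; 9.8 has 2 s.f., so the result keeps min(3, 2) = 2 s.f.
Rounded to 2 significant figures: 1.1 × 10² mol.

1.1 × 10² mol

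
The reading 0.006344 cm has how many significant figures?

4

0.006344: leading zeros are not significant.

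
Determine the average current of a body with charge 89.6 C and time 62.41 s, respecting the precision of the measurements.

1.44 A

average current = 89.6 C ÷ 62.41 s = 1.435667361… A.
89.6 has 3 significant figures; 62.41 has 4.
Division/multiplication keeps the fewest: 3 significant figures.
Rounded: 1.44 A.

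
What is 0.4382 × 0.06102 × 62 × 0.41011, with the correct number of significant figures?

0.68

0.4382 × 0.06102 × 62 × 0.41011 = 0.679886824614…
Multiplication/division keeps the fewest significant figures: 0.4382 → 4 s.f., 0.06102 → 4 s.f., 62 → 2 s.f., 0.41011 → 5 s.f.; limit is 2.
Rounded to 2 significant figures: 0.68.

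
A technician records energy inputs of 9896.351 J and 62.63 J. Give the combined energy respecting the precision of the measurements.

9958.98 J

9896.351 J + 62.63 J = 9958.981 J.
Addition/subtraction keeps the fewest decimal places: 9896.351 → 3 decimal places, 62.63 → 2 decimal places; limit is 2.
Rounded to 2 decimal places: 9958.98 J.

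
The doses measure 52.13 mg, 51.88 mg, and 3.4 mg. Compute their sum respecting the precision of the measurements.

107.4 mg

52.13 mg + 51.88 mg + 3.4 mg = 107.41 mg.
Addition/subtraction keeps the fewest decimal places: 52.13 → 2 decimal places, 51.88 → 2 decimal places, 3.4 → 1 decimal place; limit is 1.
Rounded to 1 decimal place: 107.4 mg.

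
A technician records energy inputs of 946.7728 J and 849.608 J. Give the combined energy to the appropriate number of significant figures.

946.7728 J + 849.608 J = 1796.3808 J.
Addition/subtraction keeps the fewest decimal places: 946.7728 → 4 decimal places, 849.608 → 3 decimal places; limit is 3.
Rounded to 3 decimal places: 1796.381 J.

1796.381 J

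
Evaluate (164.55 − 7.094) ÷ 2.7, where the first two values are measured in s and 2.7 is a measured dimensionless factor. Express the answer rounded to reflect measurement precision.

58 s

164.55 s − 7.094 s = 157.456 s; the difference is limited to 2 decimal places (5 s.f.).
Carrying full precision, 157.456 ÷ 2.7 = 58.317037037… s; 2.7 has 2 s.f., so the result keeps min(5, 2) = 2 s.f.
Rounded to 2 significant figures: 58 s.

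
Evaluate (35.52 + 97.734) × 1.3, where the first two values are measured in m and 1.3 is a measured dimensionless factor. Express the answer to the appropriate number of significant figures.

35.52 m + 97.734 m = 133.254 m; the sum is limited to 2 decimal places (5 s.f.).
Carrying full precision, 133.254 × 1.3 = 173.2302 m; 1.3 has 2 s.f., so the result keeps min(5, 2) = 2 s.f.
Rounded to 2 significant figures: 1.7 × 10² m.

1.7 × 10² m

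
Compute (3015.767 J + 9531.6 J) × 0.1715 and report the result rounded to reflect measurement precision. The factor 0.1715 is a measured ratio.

3015.767 J + 9531.6 J = 12547.367 J; the sum is limited to 1 decimal place (6 s.f.).
Carrying full precision, 12547.367 × 0.1715 = 2151.8734405 J; 0.1715 has 4 s.f., so the result keeps min(6, 4) = 4 s.f.
Rounded to 4 significant figures: 2152 J.

2152 J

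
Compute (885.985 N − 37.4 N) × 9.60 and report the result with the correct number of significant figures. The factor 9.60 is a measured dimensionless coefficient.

885.985 N − 37.4 N = 848.585 N; the difference is limited to 1 decimal place (4 s.f.).
Carrying full precision, 848.585 × 9.60 = 8146.416 N; 9.60 has 3 s.f., so the result keeps min(4, 3) = 3 s.f.
Rounded to 3 significant figures: 8.15 × 10³ N.

8.15 × 10³ N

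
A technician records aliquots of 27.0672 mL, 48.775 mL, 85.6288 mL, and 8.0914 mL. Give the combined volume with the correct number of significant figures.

27.0672 mL + 48.775 mL + 85.6288 mL + 8.0914 mL = 169.5624 mL.
Addition/subtraction keeps the fewest decimal places: 27.0672 → 4 decimal places, 48.775 → 3 decimal places, 85.6288 → 4 decimal places, 8.0914 → 4 decimal places; limit is 3.
Rounded to 3 decimal places: 169.562 mL.

169.562 mL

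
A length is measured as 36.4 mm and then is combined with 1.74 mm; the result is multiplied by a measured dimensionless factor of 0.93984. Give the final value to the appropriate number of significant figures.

35.8 mm

36.4 mm + 1.74 mm = 38.14 mm; the sum is limited to 1 decimal place (3 s.f.).
Carrying full precision, 38.14 × 0.93984 = 35.8454976 mm; 0.93984 has 5 s.f., so the result keeps min(3, 5) = 3 s.f.
Rounded to 3 significant figures: 35.8 mm.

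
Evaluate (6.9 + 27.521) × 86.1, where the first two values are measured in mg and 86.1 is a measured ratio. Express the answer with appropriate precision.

6.9 mg + 27.521 mg = 34.421 mg; the sum is limited to 1 decimal place (3 s.f.).
Carrying full precision, 34.421 × 86.1 = 2963.6481 mg; 86.1 has 3 s.f., so the result keeps min(3, 3) = 3 s.f.
Rounded to 3 significant figures: 2.96 × 10^3 mg.

2.96 × 10^3 mg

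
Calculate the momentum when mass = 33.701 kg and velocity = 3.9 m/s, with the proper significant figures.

1.3 × 10² kg·m/s

momentum = 33.701 kg × 3.9 m/s = 131.4339 kg·m/s.
33.701 has 5 significant figures; 3.9 has 2.
Division/multiplication keeps the fewest: 2 significant figures.
Rounded: 1.3 × 10² kg·m/s.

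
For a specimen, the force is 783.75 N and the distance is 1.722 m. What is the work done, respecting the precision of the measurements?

work done = 783.75 N × 1.722 m = 1349.6175 J.
783.75 has 5 significant figures; 1.722 has 4.
Division/multiplication keeps the fewest: 4 significant figures.
Rounded: 1350. J.

1350. J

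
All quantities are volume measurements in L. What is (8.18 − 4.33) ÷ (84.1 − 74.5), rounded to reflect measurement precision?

8.18 − 4.33 = 3.85, limited to 2 d.p. → 3 s.f.; 84.1 − 74.5 = 9.6, limited to 1 d.p. → 2 s.f.
Carrying full precision, 3.85 ÷ 9.6 = 0.401041666667…; keep min(3, 2) = 2 s.f.
Rounded to 2 significant figures: 0.40.

0.40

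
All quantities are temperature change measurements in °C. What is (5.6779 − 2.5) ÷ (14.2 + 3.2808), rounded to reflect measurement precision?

0.18

5.6779 − 2.5 = 3.1779, limited to 1 d.p. → 2 s.f.; 14.2 + 3.2808 = 17.4808, limited to 1 d.p. → 3 s.f.
Carrying full precision, 3.1779 ÷ 17.4808 = 0.181793739417…; keep min(2, 3) = 2 s.f.
Rounded to 2 significant figures: 0.18.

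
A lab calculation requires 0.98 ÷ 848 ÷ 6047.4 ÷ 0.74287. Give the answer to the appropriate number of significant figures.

0.98 ÷ 848 ÷ 6047.4 ÷ 0.74287 = 2.57246045702 × 10^-7…
Multiplication/division keeps the fewest significant figures: 0.98 → 2 s.f., 848 → 3 s.f., 6047.4 → 5 s.f., 0.74287 → 5 s.f.; limit is 2.
Rounded to 2 significant figures: 2.6 × 10⁻⁷.

2.6 × 10⁻⁷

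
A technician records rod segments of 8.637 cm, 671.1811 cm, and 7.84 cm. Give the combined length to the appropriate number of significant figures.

687.66 cm

8.637 cm + 671.1811 cm + 7.84 cm = 687.6581 cm.
Addition/subtraction keeps the fewest decimal places: 8.637 → 3 decimal places, 671.1811 → 4 decimal places, 7.84 → 2 decimal places; limit is 2.
Rounded to 2 decimal places: 687.66 cm.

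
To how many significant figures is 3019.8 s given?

3019.8: zeros between nonzero digits are significant.

5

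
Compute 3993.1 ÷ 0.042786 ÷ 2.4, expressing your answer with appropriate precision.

3993.1 ÷ 0.042786 ÷ 2.4 = 38886.356908…
Multiplication/division keeps the fewest significant figures: 3993.1 → 5 s.f., 0.042786 → 5 s.f., 2.4 → 2 s.f.; limit is 2.
Rounded to 2 significant figures: 3.9 × 10^4.

3.9 × 10^4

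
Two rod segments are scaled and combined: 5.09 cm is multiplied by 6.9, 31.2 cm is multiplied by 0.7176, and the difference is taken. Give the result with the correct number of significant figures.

5.09 × 6.9 = 35.121 → 35 cm (2 s.f., last digit at the 10^0 place).
31.2 × 0.7176 = 22.38912 → 22.4 cm (3 s.f., last digit at the 10^-1 place).
Difference: 12.73188 cm; keep the coarser place, 10^0.
Result: 13 cm.

13 cm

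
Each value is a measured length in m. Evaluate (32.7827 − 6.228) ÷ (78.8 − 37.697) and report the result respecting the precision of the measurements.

32.7827 − 6.228 = 26.5547, limited to 3 d.p. → 5 s.f.; 78.8 − 37.697 = 41.103, limited to 1 d.p. → 3 s.f.
Carrying full precision, 26.5547 ÷ 41.103 = 0.646052599567…; keep min(5, 3) = 3 s.f.
Rounded to 3 significant figures: 0.646.

0.646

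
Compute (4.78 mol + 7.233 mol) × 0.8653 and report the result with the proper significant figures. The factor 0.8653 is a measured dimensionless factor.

10.39 mol

4.78 mol + 7.233 mol = 12.013 mol; the sum is limited to 2 decimal places (4 s.f.).
Carrying full precision, 12.013 × 0.8653 = 10.3948489 mol; 0.8653 has 4 s.f., so the result keeps min(4, 4) = 4 s.f.
Rounded to 4 significant figures: 10.39 mol.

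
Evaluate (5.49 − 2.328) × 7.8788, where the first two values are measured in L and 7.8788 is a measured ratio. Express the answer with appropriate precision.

24.9 L

5.49 L − 2.328 L = 3.162 L; the difference is limited to 2 decimal places (3 s.f.).
Carrying full precision, 3.162 × 7.8788 = 24.9127656 L; 7.8788 has 5 s.f., so the result keeps min(3, 5) = 3 s.f.
Rounded to 3 significant figures: 24.9 L.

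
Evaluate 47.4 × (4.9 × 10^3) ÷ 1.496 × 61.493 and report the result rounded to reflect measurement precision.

47.4 × (4.9 × 10^3) ÷ 1.496 × 61.493 = 9547034.87968…
Multiplication/division keeps the fewest significant figures: 47.4 → 3 s.f., 4.9 × 10^3 → 2 s.f., 1.496 → 4 s.f., 61.493 → 5 s.f.; limit is 2.
Rounded to 2 significant figures: 9.5 × 10^6.

9.5 × 10^6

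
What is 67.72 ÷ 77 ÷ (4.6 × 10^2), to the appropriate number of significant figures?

0.0019

67.72 ÷ 77 ÷ (4.6 × 10^2) = 0.00191191417278…
Multiplication/division keeps the fewest significant figures: 67.72 → 4 s.f., 77 → 2 s.f., 4.6 × 10^2 → 2 s.f.; limit is 2.
Rounded to 2 significant figures: 0.0019.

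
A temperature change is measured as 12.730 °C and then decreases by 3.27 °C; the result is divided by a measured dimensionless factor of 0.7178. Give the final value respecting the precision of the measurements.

12.730 °C − 3.27 °C = 9.460 °C; the difference is limited to 2 decimal places (3 s.f.).
Carrying full precision, 9.460 ÷ 0.7178 = 13.17915854… °C; 0.7178 has 4 s.f., so the result keeps min(3, 4) = 3 s.f.
Rounded to 3 significant figures: 13.2 °C.

13.2 °C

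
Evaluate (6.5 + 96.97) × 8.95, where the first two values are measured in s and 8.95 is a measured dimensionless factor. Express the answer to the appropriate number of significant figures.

6.5 s + 96.97 s = 103.47 s; the sum is limited to 1 decimal place (4 s.f.).
Carrying full precision, 103.47 × 8.95 = 926.0565 s; 8.95 has 3 s.f., so the result keeps min(4, 3) = 3 s.f.
Rounded to 3 significant figures: 926 s.

926 s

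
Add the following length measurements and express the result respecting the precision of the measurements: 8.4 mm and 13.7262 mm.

22.1 mm

8.4 mm + 13.7262 mm = 22.1262 mm.
Addition/subtraction keeps the fewest decimal places: 8.4 → 1 decimal place, 13.7262 → 4 decimal places; limit is 1.
Rounded to 1 decimal place: 22.1 mm.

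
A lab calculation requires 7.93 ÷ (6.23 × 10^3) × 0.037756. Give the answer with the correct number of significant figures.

4.81 × 10^-5

7.93 ÷ (6.23 × 10^3) × 0.037756 = 0.000048058600321…
Multiplication/division keeps the fewest significant figures: 7.93 → 3 s.f., 6.23 × 10^3 → 3 s.f., 0.037756 → 5 s.f.; limit is 3.
Rounded to 3 significant figures: 4.81 × 10^-5.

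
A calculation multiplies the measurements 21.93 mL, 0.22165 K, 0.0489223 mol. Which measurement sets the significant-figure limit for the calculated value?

21.93 mL → 4 s.f.; 0.22165 K → 5 s.f.; 0.0489223 mol → 6 s.f.
The fewest is 4 significant figures, from 21.93 mL.

21.93 mL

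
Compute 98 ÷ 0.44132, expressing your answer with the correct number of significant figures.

98 ÷ 0.44132 = 222.061089459…
Multiplication/division keeps the fewest significant figures: 98 → 2 s.f., 0.44132 → 5 s.f.; limit is 2.
Rounded to 2 significant figures: 2.2 × 10^2.

2.2 × 10^2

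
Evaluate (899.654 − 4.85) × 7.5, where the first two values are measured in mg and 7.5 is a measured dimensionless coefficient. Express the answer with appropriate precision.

899.654 mg − 4.85 mg = 894.804 mg; the difference is limited to 2 decimal places (5 s.f.).
Carrying full precision, 894.804 × 7.5 = 6711.03 mg; 7.5 has 2 s.f., so the result keeps min(5, 2) = 2 s.f.
Rounded to 2 significant figures: 6.7 × 10^3 mg.

6.7 × 10^3 mg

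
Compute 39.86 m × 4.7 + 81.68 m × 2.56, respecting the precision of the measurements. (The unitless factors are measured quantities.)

4.0 × 10² m

39.86 × 4.7 = 187.342 → 1.9 × 10² m (2 s.f., last digit at the 10^1 place).
81.68 × 2.56 = 209.1008 → 209 m (3 s.f., last digit at the 10^0 place).
Sum: 396.4428 m; keep the coarser place, 10^1.
Result: 4.0 × 10² m.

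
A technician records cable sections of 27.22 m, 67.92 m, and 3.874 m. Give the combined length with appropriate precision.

99.01 m

27.22 m + 67.92 m + 3.874 m = 99.014 m.
Addition/subtraction keeps the fewest decimal places: 27.22 → 2 decimal places, 67.92 → 2 decimal places, 3.874 → 3 decimal places; limit is 2.
Rounded to 2 decimal places: 99.01 m.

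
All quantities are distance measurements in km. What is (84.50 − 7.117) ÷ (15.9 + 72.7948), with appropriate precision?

0.872

84.50 − 7.117 = 77.383, limited to 2 d.p. → 4 s.f.; 15.9 + 72.7948 = 88.6948, limited to 1 d.p. → 3 s.f.
Carrying full precision, 77.383 ÷ 88.6948 = 0.872463774652…; keep min(4, 3) = 3 s.f.
Rounded to 3 significant figures: 0.872.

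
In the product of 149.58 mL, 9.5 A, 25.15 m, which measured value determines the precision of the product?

9.5 A

149.58 mL → 5 s.f.; 9.5 A → 2 s.f.; 25.15 m → 4 s.f.
The fewest is 2 significant figures, from 9.5 A.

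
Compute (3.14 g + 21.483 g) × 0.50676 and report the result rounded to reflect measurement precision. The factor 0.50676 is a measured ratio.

3.14 g + 21.483 g = 24.623 g; the sum is limited to 2 decimal places (4 s.f.).
Carrying full precision, 24.623 × 0.50676 = 12.47795148 g; 0.50676 has 5 s.f., so the result keeps min(4, 5) = 4 s.f.
Rounded to 4 significant figures: 12.48 g.

12.48 g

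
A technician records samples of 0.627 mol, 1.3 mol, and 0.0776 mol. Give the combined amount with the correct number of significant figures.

0.627 mol + 1.3 mol + 0.0776 mol = 2.0046 mol.
Addition/subtraction keeps the fewest decimal places: 0.627 → 3 decimal places, 1.3 → 1 decimal place, 0.0776 → 4 decimal places; limit is 1.
Rounded to 1 decimal place: 2.0 mol.

2.0 mol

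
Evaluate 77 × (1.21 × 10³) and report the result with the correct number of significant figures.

77 × (1.21 × 10³) = 93170
Multiplication/division keeps the fewest significant figures: 77 → 2 s.f., 1.21 × 10³ → 3 s.f.; limit is 2.
Rounded to 2 significant figures: 9.3 × 10⁴.

9.3 × 10⁴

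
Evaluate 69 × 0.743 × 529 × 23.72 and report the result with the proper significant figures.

69 × 0.743 × 529 × 23.72 = 643292.16396
Multiplication/division keeps the fewest significant figures: 69 → 2 s.f., 0.743 → 3 s.f., 529 → 3 s.f., 23.72 → 4 s.f.; limit is 2.
Rounded to 2 significant figures: 6.4 × 10^5.

6.4 × 10^5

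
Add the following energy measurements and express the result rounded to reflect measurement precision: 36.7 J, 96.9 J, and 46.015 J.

36.7 J + 96.9 J + 46.015 J = 179.615 J.
Addition/subtraction keeps the fewest decimal places: 36.7 → 1 decimal place, 96.9 → 1 decimal place, 46.015 → 3 decimal places; limit is 1.
Rounded to 1 decimal place: 179.6 J.

179.6 J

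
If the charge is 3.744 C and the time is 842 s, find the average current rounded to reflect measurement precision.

average current = 3.744 C ÷ 842 s = 0.00444655581948… A.
3.744 has 4 significant figures; 842 has 3.
Division/multiplication keeps the fewest: 3 significant figures.
Rounded: 0.00445 A.

0.00445 A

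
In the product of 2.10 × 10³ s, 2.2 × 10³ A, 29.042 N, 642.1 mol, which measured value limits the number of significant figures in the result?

2.2 × 10³ A

2.10 × 10³ s → 3 s.f.; 2.2 × 10³ A → 2 s.f.; 29.042 N → 5 s.f.; 642.1 mol → 4 s.f.
The fewest is 2 significant figures, from 2.2 × 10³ A.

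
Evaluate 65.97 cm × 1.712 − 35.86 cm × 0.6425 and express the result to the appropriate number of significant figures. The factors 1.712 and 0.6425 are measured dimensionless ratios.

65.97 × 1.712 = 112.94064 → 112.9 cm (4 s.f., last digit at the 10^-1 place).
35.86 × 0.6425 = 23.04005 → 23.04 cm (4 s.f., last digit at the 10^-2 place).
Difference: 89.90059 cm; keep the coarser place, 10^-1.
Result: 89.9 cm.

89.9 cm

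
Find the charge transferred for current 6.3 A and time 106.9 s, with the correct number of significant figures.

charge transferred = 6.3 A × 106.9 s = 673.47 C.
6.3 has 2 significant figures; 106.9 has 4.
Division/multiplication keeps the fewest: 2 significant figures.
Rounded: 6.7 × 10^2 C.

6.7 × 10^2 C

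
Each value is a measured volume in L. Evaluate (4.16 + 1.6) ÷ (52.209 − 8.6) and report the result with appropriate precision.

4.16 + 1.6 = 5.76, limited to 1 d.p. → 2 s.f.; 52.209 − 8.6 = 43.609, limited to 1 d.p. → 3 s.f.
Carrying full precision, 5.76 ÷ 43.609 = 0.132082826939…; keep min(2, 3) = 2 s.f.
Rounded to 2 significant figures: 0.13.

0.13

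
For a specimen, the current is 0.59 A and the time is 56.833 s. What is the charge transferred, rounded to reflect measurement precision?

34 C

charge transferred = 0.59 A × 56.833 s = 33.53147 C.
0.59 has 2 significant figures; 56.833 has 5.
Division/multiplication keeps the fewest: 2 significant figures.
Rounded: 34 C.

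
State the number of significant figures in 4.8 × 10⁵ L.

2

4.8 × 10⁵: in scientific notation every digit of the coefficient is significant.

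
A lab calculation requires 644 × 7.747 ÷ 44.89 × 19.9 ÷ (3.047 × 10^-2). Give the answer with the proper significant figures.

644 × 7.747 ÷ 44.89 × 19.9 ÷ (3.047 × 10^-2) = 72585.5948205…
Multiplication/division keeps the fewest significant figures: 644 → 3 s.f., 7.747 → 4 s.f., 44.89 → 4 s.f., 19.9 → 3 s.f., 3.047 × 10^-2 → 4 s.f.; limit is 3.
Rounded to 3 significant figures: 7.26 × 10^4.

7.26 × 10^4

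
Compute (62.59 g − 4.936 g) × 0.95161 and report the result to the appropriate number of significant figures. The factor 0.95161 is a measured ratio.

54.86 g

62.59 g − 4.936 g = 57.654 g; the difference is limited to 2 decimal places (4 s.f.).
Carrying full precision, 57.654 × 0.95161 = 54.86412294 g; 0.95161 has 5 s.f., so the result keeps min(4, 5) = 4 s.f.
Rounded to 4 significant figures: 54.86 g.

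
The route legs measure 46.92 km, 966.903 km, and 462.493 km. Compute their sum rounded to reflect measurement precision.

46.92 km + 966.903 km + 462.493 km = 1476.316 km.
Addition/subtraction keeps the fewest decimal places: 46.92 → 2 decimal places, 966.903 → 3 decimal places, 462.493 → 3 decimal places; limit is 2.
Rounded to 2 decimal places: 1476.32 km.

1476.32 km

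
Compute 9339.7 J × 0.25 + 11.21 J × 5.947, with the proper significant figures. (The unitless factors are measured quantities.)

2.4 × 10^3 J

9339.7 × 0.25 = 2334.925 → 2.3 × 10^3 J (2 s.f., last digit at the 10^2 place).
11.21 × 5.947 = 66.66587 → 66.67 J (4 s.f., last digit at the 10^-2 place).
Sum: 2401.59087 J; keep the coarser place, 10^2.
Result: 2.4 × 10^3 J.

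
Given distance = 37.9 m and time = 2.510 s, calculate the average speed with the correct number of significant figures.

average speed = 37.9 m ÷ 2.510 s = 15.0996015936… m/s.
37.9 has 3 significant figures; 2.510 has 4.
Division/multiplication keeps the fewest: 3 significant figures.
Rounded: 15.1 m/s.

15.1 m/s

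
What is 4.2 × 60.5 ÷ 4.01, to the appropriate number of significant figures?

4.2 × 60.5 ÷ 4.01 = 63.3665835411…
Multiplication/division keeps the fewest significant figures: 4.2 → 2 s.f., 60.5 → 3 s.f., 4.01 → 3 s.f.; limit is 2.
Rounded to 2 significant figures: 63.

63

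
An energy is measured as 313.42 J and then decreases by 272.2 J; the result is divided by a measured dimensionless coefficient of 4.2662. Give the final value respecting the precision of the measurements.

313.42 J − 272.2 J = 41.22 J; the difference is limited to 1 decimal place (3 s.f.).
Carrying full precision, 41.22 ÷ 4.2662 = 9.66199428062… J; 4.2662 has 5 s.f., so the result keeps min(3, 5) = 3 s.f.
Rounded to 3 significant figures: 9.66 J.

9.66 J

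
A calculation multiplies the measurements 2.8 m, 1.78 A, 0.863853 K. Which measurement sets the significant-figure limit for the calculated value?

2.8 m → 2 s.f.; 1.78 A → 3 s.f.; 0.863853 K → 6 s.f.
The fewest is 2 significant figures, from 2.8 m.

2.8 m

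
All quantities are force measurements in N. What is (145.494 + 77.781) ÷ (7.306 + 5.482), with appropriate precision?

17.460

145.494 + 77.781 = 223.275, limited to 3 d.p. → 6 s.f.; 7.306 + 5.482 = 12.788, limited to 3 d.p. → 5 s.f.
Carrying full precision, 223.275 ÷ 12.788 = 17.4597278699…; keep min(6, 5) = 5 s.f.
Rounded to 5 significant figures: 17.460.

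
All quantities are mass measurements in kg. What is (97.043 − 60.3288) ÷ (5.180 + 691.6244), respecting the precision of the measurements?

97.043 − 60.3288 = 36.7142, limited to 3 d.p. → 5 s.f.; 5.180 + 691.6244 = 696.8044, limited to 3 d.p. → 6 s.f.
Carrying full precision, 36.7142 ÷ 696.8044 = 0.0526893917432…; keep min(5, 6) = 5 s.f.
Rounded to 5 significant figures: 0.052689.

0.052689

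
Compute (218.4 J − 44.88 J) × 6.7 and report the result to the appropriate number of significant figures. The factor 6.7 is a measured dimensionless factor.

218.4 J − 44.88 J = 173.52 J; the difference is limited to 1 decimal place (4 s.f.).
Carrying full precision, 173.52 × 6.7 = 1162.584 J; 6.7 has 2 s.f., so the result keeps min(4, 2) = 2 s.f.
Rounded to 2 significant figures: 1.2 × 10^3 J.

1.2 × 10^3 J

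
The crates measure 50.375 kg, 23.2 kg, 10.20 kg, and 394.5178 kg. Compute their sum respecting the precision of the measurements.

478.3 kg

50.375 kg + 23.2 kg + 10.20 kg + 394.5178 kg = 478.2928 kg.
Addition/subtraction keeps the fewest decimal places: 50.375 → 3 decimal places, 23.2 → 1 decimal place, 10.20 → 2 decimal places, 394.5178 → 4 decimal places; limit is 1.
Rounded to 1 decimal place: 478.3 kg.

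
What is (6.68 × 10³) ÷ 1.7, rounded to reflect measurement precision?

(6.68 × 10³) ÷ 1.7 = 3929.41176471…
Multiplication/division keeps the fewest significant figures: 6.68 × 10³ → 3 s.f., 1.7 → 2 s.f.; limit is 2.
Rounded to 2 significant figures: 3.9 × 10³.

3.9 × 10³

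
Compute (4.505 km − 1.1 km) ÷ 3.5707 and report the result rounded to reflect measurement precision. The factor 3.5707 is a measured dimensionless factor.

4.505 km − 1.1 km = 3.405 km; the difference is limited to 1 decimal place (2 s.f.).
Carrying full precision, 3.405 ÷ 3.5707 = 0.953594533285… km; 3.5707 has 5 s.f., so the result keeps min(2, 5) = 2 s.f.
Rounded to 2 significant figures: 9.5 × 10⁻¹ km.

9.5 × 10⁻¹ km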